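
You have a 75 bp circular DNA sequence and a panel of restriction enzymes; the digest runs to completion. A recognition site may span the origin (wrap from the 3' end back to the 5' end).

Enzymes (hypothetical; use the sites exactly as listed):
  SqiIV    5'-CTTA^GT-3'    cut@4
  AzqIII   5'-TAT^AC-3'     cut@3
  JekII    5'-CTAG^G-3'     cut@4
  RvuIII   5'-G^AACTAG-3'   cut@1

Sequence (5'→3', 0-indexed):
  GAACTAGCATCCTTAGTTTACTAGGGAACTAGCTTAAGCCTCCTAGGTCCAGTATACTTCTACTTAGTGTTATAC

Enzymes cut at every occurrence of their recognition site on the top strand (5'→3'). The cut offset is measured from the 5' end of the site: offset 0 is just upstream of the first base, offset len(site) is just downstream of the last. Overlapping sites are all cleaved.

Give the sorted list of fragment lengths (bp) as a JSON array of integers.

[2,3,7,9,9,11,14,20]

Scan for sites:
  SqiIV (CTTAGT, off=4): starts [11, 62] → cuts [15, 66]
  AzqIII (TATAC, off=3): starts [52, 70] → cuts [55, 73]
  JekII (CTAGG, off=4): starts [20, 42] → cuts [24, 46]
  RvuIII (GAACTAG, off=1): starts [0, 25] → cuts [1, 26]

Pooled cuts: [1, 15, 24, 26, 46, 55, 66, 73]

Fragment lengths:
  1→15: 14 bp
  15→24: 9 bp
  24→26: 2 bp
  26→46: 20 bp
  46→55: 9 bp
  55→66: 11 bp
  66→73: 7 bp
  73→1 (wrap): 75-73+1 = 3 bp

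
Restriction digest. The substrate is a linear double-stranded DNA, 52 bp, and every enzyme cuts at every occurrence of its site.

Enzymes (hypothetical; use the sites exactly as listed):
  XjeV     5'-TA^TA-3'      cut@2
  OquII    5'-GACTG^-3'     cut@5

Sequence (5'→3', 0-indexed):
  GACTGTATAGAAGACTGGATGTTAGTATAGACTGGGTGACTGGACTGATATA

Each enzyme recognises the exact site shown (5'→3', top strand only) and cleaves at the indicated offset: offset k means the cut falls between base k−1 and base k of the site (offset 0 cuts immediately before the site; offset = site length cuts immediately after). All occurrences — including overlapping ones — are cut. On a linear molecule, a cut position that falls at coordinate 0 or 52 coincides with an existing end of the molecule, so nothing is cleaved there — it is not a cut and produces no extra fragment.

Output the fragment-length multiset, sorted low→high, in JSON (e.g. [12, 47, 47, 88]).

Site scan:
  XjeV TATA/2: at [5, 25, 48] ⇒ [7, 27, 50]
  OquII GACTG/5: at [0, 12, 29, 37, 42] ⇒ [5, 17, 34, 42, 47]

All cut coordinates (distinct, sorted): [5, 7, 17, 27, 34, 42, 47, 50]

Fragments:
  [0,5): 5 bp
  [5,7): 2 bp
  [7,17): 10 bp
  [17,27): 10 bp
  [27,34): 7 bp
  [34,42): 8 bp
  [42,47): 5 bp
  [47,50): 3 bp
  [50,52): 2 bp

[2,2,3,5,5,7,8,10,10]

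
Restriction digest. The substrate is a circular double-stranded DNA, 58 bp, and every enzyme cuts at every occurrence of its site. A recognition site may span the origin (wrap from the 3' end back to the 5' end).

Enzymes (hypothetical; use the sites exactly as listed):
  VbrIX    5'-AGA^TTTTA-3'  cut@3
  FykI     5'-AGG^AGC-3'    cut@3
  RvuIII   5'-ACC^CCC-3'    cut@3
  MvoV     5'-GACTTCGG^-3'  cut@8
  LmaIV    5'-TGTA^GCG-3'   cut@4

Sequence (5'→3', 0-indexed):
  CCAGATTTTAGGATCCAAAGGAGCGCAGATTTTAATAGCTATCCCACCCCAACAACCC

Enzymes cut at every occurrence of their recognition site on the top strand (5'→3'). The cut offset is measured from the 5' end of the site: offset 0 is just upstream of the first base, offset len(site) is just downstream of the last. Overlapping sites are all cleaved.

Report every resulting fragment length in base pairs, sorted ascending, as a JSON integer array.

[6,8,16,28]

Site scan:
  VbrIX (AGATTTTA, off=3): starts [2, 26] → cuts [5, 29]
  FykI (AGGAGC, off=3): starts [18] → cuts [21]
  RvuIII (ACCCCC, off=3): starts [54] → cuts [57]
  MvoV (GACTTCGG, off=8): no sites
  LmaIV (TGTAGCG, off=4): no sites

Pooled cuts: [5, 21, 29, 57]

Fragment lengths:
  5→21: 16 bp
  21→29: 8 bp
  29→57: 28 bp
  57→5 (wrap): 58-57+5 = 6 bp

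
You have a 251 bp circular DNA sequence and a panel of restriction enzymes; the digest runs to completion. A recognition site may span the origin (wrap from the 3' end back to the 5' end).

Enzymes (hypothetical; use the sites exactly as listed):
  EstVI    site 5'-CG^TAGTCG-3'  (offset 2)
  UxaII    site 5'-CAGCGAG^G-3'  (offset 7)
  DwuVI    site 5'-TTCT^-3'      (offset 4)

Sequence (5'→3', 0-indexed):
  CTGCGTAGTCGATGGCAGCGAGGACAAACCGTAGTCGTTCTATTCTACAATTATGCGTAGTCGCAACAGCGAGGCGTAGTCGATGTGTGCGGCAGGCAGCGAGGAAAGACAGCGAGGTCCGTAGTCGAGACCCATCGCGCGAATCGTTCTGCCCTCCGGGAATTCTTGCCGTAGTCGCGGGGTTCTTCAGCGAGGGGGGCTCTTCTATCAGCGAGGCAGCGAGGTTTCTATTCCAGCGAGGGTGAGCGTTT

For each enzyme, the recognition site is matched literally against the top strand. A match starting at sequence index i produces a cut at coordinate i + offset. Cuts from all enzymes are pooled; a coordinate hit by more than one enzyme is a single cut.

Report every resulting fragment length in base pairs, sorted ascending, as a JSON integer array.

[3,3,5,5,5,6,8,8,9,9,10,11,11,12,13,13,15,16,16,17,27,29]

Site scan:
  EstVI (CGTAGTCG, off=2): starts [3, 29, 55, 74, 119, 169] → cuts [5, 31, 57, 76, 121, 171]
  UxaII (CAGCGAGG, off=7): starts [15, 66, 96, 109, 187, 208, 216, 233] → cuts [22, 73, 103, 116, 194, 215, 223, 240]
  DwuVI (TTCT, off=4): starts [37, 42, 146, 162, 182, 202, 225, 249] → cuts [2, 41, 46, 150, 166, 186, 206, 229]

Pooled cuts: [2, 5, 22, 31, 41, 46, 57, 73, 76, 103, 116, 121, 150, 166, 171, 186, 194, 206, 215, 223, 229, 240]

Fragment lengths:
  2→5: 3 bp
  5→22: 17 bp
  22→31: 9 bp
  31→41: 10 bp
  41→46: 5 bp
  46→57: 11 bp
  57→73: 16 bp
  73→76: 3 bp
  76→103: 27 bp
  103→116: 13 bp
  116→121: 5 bp
  121→150: 29 bp
  150→166: 16 bp
  166→171: 5 bp
  171→186: 15 bp
  186→194: 8 bp
  194→206: 12 bp
  206→215: 9 bp
  215→223: 8 bp
  223→229: 6 bp
  229→240: 11 bp
  240→2 (wrap): 251-240+2 = 13 bp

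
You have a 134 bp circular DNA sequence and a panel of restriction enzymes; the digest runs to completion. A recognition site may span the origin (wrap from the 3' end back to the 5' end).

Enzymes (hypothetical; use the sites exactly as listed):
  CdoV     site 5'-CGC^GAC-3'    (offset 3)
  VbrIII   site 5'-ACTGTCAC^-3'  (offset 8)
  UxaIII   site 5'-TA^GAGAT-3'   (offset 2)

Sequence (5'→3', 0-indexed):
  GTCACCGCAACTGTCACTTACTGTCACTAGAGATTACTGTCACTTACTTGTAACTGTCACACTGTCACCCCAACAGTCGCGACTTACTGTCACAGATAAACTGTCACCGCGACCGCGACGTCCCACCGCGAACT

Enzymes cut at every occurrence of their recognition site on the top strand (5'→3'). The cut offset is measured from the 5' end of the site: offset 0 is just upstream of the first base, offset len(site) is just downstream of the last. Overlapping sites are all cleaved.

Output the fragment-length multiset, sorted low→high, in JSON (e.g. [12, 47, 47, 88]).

[2,3,6,8,10,12,12,13,14,14,17,23]

Per-enzyme occurrences:
  CdoV (CGCGAC, off=3): starts [77, 107, 113] → cuts [80, 110, 116]
  VbrIII (ACTGTCAC, off=8): starts [9, 19, 35, 52, 60, 85, 99, 131] → cuts [5, 17, 27, 43, 60, 68, 93, 107]
  UxaIII (TAGAGAT, off=2): starts [27] → cuts [29]

Pooled cuts: [5, 17, 27, 29, 43, 60, 68, 80, 93, 107, 110, 116]

Fragments:
  5→17: 12 bp
  17→27: 10 bp
  27→29: 2 bp
  29→43: 14 bp
  43→60: 17 bp
  60→68: 8 bp
  68→80: 12 bp
  80→93: 13 bp
  93→107: 14 bp
  107→110: 3 bp
  110→116: 6 bp
  116→5 (wrap): 134-116+5 = 23 bp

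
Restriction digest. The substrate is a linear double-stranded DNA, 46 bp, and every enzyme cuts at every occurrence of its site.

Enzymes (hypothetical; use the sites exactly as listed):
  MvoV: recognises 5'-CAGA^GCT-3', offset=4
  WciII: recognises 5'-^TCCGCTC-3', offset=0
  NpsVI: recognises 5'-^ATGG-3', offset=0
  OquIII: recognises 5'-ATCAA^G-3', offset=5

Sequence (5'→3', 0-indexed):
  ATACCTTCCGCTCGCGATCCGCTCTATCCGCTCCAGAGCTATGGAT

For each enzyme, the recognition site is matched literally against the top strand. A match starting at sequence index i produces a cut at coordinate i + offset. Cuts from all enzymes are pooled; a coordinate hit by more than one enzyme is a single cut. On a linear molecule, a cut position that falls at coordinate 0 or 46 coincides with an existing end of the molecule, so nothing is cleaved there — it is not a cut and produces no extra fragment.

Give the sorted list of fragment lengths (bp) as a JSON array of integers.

[3,6,6,9,11,11]

Scan for sites:
  MvoV (CAGAGCT, off=4): starts [33] → cuts [37]
  WciII (TCCGCTC, off=0): starts [6, 17, 26] → cuts [6, 17, 26]
  NpsVI (ATGG, off=0): starts [40] → cuts [40]
  OquIII (ATCAAG, off=5): no sites

Pooled cuts: [6, 17, 26, 37, 40]

Fragment lengths:
  [0,6): 6 bp
  [6,17): 11 bp
  [17,26): 9 bp
  [26,37): 11 bp
  [37,40): 3 bp
  [40,46): 6 bp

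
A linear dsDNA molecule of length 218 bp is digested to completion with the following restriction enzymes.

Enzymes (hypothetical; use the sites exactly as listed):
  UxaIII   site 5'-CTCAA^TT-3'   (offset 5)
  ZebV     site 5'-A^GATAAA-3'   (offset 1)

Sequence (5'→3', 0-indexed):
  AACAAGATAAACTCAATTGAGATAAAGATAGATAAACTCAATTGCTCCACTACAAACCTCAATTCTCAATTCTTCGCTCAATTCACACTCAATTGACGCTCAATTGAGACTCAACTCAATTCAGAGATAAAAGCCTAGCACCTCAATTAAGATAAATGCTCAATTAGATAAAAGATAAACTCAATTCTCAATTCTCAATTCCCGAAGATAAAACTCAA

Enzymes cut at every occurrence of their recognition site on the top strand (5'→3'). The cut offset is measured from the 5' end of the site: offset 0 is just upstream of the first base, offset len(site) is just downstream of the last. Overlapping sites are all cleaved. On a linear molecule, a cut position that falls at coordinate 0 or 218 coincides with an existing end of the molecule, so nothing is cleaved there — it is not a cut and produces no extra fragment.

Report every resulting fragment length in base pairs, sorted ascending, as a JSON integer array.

[3,4,4,5,6,7,7,7,7,8,10,11,11,11,11,11,12,12,13,16,21,21]

Per-enzyme occurrences:
  UxaIII (CTCAATT, off=5): starts [11, 36, 57, 64, 76, 87, 98, 114, 141, 158, 179, 186, 193] → cuts [16, 41, 62, 69, 81, 92, 103, 119, 146, 163, 184, 191, 198]
  ZebV (AGATAAA, off=1): starts [4, 19, 29, 124, 149, 165, 172, 205] → cuts [5, 20, 30, 125, 150, 166, 173, 206]

Pooled cuts: [5, 16, 20, 30, 41, 62, 69, 81, 92, 103, 119, 125, 146, 150, 163, 166, 173, 184, 191, 198, 206]

Fragments:
  [0,5): 5 bp
  [5,16): 11 bp
  [16,20): 4 bp
  [20,30): 10 bp
  [30,41): 11 bp
  [41,62): 21 bp
  [62,69): 7 bp
  [69,81): 12 bp
  [81,92): 11 bp
  [92,103): 11 bp
  [103,119): 16 bp
  [119,125): 6 bp
  [125,146): 21 bp
  [146,150): 4 bp
  [150,163): 13 bp
  [163,166): 3 bp
  [166,173): 7 bp
  [173,184): 11 bp
  [184,191): 7 bp
  [191,198): 7 bp
  [198,206): 8 bp
  [206,218): 12 bp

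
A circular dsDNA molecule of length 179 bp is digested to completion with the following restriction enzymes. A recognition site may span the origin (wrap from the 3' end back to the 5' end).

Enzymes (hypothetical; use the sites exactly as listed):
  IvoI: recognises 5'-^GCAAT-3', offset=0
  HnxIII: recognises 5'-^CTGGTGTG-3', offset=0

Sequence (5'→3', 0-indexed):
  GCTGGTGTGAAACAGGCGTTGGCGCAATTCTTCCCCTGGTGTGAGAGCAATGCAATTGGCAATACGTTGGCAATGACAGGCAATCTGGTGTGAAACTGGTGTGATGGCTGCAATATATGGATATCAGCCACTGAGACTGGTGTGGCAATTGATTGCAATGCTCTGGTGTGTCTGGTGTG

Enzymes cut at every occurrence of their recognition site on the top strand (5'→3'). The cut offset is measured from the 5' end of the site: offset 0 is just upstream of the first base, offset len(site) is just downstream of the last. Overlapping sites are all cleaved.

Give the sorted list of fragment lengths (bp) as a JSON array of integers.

[5,5,7,8,8,9,9,10,10,11,11,11,12,14,22,27]

Per-enzyme occurrences:
  IvoI (GCAAT, off=0): starts [23, 46, 51, 58, 69, 79, 109, 144, 154] → cuts [23, 46, 51, 58, 69, 79, 109, 144, 154]
  HnxIII (CTGGTGTG, off=0): starts [1, 35, 84, 95, 136, 162, 171] → cuts [1, 35, 84, 95, 136, 162, 171]

Pooled cuts: [1, 23, 35, 46, 51, 58, 69, 79, 84, 95, 109, 136, 144, 154, 162, 171]

Fragment lengths:
  1→23: 22 bp
  23→35: 12 bp
  35→46: 11 bp
  46→51: 5 bp
  51→58: 7 bp
  58→69: 11 bp
  69→79: 10 bp
  79→84: 5 bp
  84→95: 11 bp
  95→109: 14 bp
  109→136: 27 bp
  136→144: 8 bp
  144→154: 10 bp
  154→162: 8 bp
  162→171: 9 bp
  171→1 (wrap): 179-171+1 = 9 bp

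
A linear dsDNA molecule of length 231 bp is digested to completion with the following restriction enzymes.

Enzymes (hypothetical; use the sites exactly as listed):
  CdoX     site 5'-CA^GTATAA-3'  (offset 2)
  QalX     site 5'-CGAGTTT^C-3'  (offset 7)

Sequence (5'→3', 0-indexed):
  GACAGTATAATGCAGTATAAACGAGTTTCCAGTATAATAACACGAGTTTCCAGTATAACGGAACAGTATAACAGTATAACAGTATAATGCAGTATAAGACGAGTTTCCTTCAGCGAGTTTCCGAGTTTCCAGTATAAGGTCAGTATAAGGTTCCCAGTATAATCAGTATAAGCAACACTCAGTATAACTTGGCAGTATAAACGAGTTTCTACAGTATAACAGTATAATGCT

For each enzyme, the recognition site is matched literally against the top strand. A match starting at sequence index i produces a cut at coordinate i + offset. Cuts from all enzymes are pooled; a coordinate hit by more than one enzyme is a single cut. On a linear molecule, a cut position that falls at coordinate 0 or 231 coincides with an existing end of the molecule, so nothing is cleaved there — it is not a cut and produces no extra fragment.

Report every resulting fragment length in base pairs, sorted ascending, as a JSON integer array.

[3,3,3,4,5,8,8,8,8,9,10,10,10,11,13,13,14,14,14,14,15,16,18]

Site scan:
  CdoX CAGTATAA/2: at [2, 12, 29, 50, 63, 71, 79, 89, 129, 140, 154, 163, 179, 192, 211, 219] ⇒ [4, 14, 31, 52, 65, 73, 81, 91, 131, 142, 156, 165, 181, 194, 213, 221]
  QalX CGAGTTTC/7: at [21, 42, 99, 113, 121, 201] ⇒ [28, 49, 106, 120, 128, 208]

Pooled cuts: [4, 14, 28, 31, 49, 52, 65, 73, 81, 91, 106, 120, 128, 131, 142, 156, 165, 181, 194, 208, 213, 221]

Fragments:
  [0,4): 4 bp
  [4,14): 10 bp
  [14,28): 14 bp
  [28,31): 3 bp
  [31,49): 18 bp
  [49,52): 3 bp
  [52,65): 13 bp
  [65,73): 8 bp
  [73,81): 8 bp
  [81,91): 10 bp
  [91,106): 15 bp
  [106,120): 14 bp
  [120,128): 8 bp
  [128,131): 3 bp
  [131,142): 11 bp
  [142,156): 14 bp
  [156,165): 9 bp
  [165,181): 16 bp
  [181,194): 13 bp
  [194,208): 14 bp
  [208,213): 5 bp
  [213,221): 8 bp
  [221,231): 10 bp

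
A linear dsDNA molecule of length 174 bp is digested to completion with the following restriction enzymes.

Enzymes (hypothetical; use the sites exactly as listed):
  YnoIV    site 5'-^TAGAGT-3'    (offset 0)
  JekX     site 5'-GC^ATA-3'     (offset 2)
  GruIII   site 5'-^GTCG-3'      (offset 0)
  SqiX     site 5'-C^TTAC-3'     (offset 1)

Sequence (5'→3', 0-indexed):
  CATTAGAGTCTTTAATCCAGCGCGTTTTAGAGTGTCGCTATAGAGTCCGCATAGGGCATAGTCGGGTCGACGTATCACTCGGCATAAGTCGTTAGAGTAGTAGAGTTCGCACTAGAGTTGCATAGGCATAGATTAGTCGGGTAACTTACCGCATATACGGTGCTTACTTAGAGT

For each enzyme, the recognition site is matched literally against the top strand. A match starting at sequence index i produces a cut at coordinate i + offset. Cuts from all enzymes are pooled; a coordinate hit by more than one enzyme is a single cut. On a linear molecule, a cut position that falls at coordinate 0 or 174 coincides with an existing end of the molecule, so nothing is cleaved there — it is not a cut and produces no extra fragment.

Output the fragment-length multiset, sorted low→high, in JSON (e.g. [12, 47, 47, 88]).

Per-enzyme occurrences:
  YnoIV TAGAGT/0: at [3, 27, 40, 92, 100, 112, 168] ⇒ [3, 27, 40, 92, 100, 112, 168]
  JekX GCATA/2: at [48, 55, 81, 119, 125, 150] ⇒ [50, 57, 83, 121, 127, 152]
  GruIII GTCG/0: at [33, 60, 65, 87, 135] ⇒ [33, 60, 65, 87, 135]
  SqiX CTTAC/1: at [144, 162] ⇒ [145, 163]

All cut coordinates (distinct, sorted): [3, 27, 33, 40, 50, 57, 60, 65, 83, 87, 92, 100, 112, 121, 127, 135, 145, 152, 163, 168]

Fragment lengths:
  [0,3): 3 bp
  [3,27): 24 bp
  [27,33): 6 bp
  [33,40): 7 bp
  [40,50): 10 bp
  [50,57): 7 bp
  [57,60): 3 bp
  [60,65): 5 bp
  [65,83): 18 bp
  [83,87): 4 bp
  [87,92): 5 bp
  [92,100): 8 bp
  [100,112): 12 bp
  [112,121): 9 bp
  [121,127): 6 bp
  [127,135): 8 bp
  [135,145): 10 bp
  [145,152): 7 bp
  [152,163): 11 bp
  [163,168): 5 bp
  [168,174): 6 bp

[3,3,4,5,5,5,6,6,6,7,7,7,8,8,9,10,10,11,12,18,24]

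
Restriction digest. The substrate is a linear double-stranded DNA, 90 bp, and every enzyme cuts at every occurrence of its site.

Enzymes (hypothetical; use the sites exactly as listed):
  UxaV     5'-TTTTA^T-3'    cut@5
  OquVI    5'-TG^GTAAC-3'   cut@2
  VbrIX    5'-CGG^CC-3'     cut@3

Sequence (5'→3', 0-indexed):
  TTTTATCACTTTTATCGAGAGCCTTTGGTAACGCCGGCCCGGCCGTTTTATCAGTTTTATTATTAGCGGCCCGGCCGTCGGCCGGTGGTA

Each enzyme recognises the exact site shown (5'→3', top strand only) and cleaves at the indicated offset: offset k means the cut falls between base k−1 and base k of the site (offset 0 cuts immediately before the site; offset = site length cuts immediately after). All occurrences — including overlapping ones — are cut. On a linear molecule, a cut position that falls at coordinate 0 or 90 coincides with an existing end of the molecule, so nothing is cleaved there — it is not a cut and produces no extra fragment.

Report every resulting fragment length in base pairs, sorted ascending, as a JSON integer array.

Site scan:
  UxaV (TTTTAT, off=5): starts [0, 9, 45, 54] → cuts [5, 14, 50, 59]
  OquVI (TGGTAAC, off=2): starts [25] → cuts [27]
  VbrIX (CGGCC, off=3): starts [34, 39, 66, 71, 78] → cuts [37, 42, 69, 74, 81]

Pooled cuts: [5, 14, 27, 37, 42, 50, 59, 69, 74, 81]

Fragments:
  [0,5): 5 bp
  [5,14): 9 bp
  [14,27): 13 bp
  [27,37): 10 bp
  [37,42): 5 bp
  [42,50): 8 bp
  [50,59): 9 bp
  [59,69): 10 bp
  [69,74): 5 bp
  [74,81): 7 bp
  [81,90): 9 bp

[5,5,5,7,8,9,9,9,10,10,13]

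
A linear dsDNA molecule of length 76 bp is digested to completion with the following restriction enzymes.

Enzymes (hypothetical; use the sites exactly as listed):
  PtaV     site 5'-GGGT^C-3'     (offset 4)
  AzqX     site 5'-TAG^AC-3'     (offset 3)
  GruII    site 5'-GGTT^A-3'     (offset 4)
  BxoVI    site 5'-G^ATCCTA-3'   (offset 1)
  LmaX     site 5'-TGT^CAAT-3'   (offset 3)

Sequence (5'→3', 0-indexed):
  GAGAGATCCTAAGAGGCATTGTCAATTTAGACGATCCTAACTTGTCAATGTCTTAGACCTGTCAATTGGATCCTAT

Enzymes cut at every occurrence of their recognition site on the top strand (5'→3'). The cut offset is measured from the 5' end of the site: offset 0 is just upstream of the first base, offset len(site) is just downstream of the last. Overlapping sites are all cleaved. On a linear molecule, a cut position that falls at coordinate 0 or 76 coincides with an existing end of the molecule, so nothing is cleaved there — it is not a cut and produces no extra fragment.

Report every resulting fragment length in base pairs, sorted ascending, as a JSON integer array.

[3,5,6,7,7,8,11,12,17]

Site scan:
  PtaV (GGGTC, off=4): no sites
  AzqX (TAGAC, off=3): starts [27, 53] → cuts [30, 56]
  GruII (GGTTA, off=4): no sites
  BxoVI (GATCCTA, off=1): starts [4, 32, 68] → cuts [5, 33, 69]
  LmaX (TGTCAAT, off=3): starts [19, 42, 59] → cuts [22, 45, 62]

All cut coordinates (distinct, sorted): [5, 22, 30, 33, 45, 56, 62, 69]

Fragments:
  [0,5): 5 bp
  [5,22): 17 bp
  [22,30): 8 bp
  [30,33): 3 bp
  [33,45): 12 bp
  [45,56): 11 bp
  [56,62): 6 bp
  [62,69): 7 bp
  [69,76): 7 bp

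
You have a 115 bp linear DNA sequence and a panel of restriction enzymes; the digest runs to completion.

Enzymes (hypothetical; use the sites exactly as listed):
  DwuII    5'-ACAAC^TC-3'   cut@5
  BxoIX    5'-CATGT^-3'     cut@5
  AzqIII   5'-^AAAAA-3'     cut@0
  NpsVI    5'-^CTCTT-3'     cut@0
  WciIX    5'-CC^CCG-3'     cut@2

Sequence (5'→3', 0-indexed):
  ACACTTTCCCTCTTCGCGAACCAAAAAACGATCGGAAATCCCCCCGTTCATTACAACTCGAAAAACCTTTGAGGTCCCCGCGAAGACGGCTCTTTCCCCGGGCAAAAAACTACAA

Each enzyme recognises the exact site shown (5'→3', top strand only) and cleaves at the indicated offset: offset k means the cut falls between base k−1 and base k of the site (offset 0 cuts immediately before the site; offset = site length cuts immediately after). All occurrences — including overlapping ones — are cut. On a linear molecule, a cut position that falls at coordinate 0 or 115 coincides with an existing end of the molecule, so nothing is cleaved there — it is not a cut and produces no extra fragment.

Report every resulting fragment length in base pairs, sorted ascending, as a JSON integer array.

[1,1,3,6,8,9,11,12,13,14,17,20]

Per-enzyme occurrences:
  DwuII ACAACTC/5: at [52] ⇒ [57]
  BxoIX (CATGT, off=5): no sites
  AzqIII AAAAA/0: at [22, 23, 60, 103, 104] ⇒ [22, 23, 60, 103, 104]
  NpsVI CTCTT/0: at [9, 89] ⇒ [9, 89]
  WciIX CCCCG/2: at [41, 75, 95] ⇒ [43, 77, 97]

All cut coordinates (distinct, sorted): [9, 22, 23, 43, 57, 60, 77, 89, 97, 103, 104]

Fragment lengths:
  [0,9): 9 bp
  [9,22): 13 bp
  [22,23): 1 bp
  [23,43): 20 bp
  [43,57): 14 bp
  [57,60): 3 bp
  [60,77): 17 bp
  [77,89): 12 bp
  [89,97): 8 bp
  [97,103): 6 bp
  [103,104): 1 bp
  [104,115): 11 bp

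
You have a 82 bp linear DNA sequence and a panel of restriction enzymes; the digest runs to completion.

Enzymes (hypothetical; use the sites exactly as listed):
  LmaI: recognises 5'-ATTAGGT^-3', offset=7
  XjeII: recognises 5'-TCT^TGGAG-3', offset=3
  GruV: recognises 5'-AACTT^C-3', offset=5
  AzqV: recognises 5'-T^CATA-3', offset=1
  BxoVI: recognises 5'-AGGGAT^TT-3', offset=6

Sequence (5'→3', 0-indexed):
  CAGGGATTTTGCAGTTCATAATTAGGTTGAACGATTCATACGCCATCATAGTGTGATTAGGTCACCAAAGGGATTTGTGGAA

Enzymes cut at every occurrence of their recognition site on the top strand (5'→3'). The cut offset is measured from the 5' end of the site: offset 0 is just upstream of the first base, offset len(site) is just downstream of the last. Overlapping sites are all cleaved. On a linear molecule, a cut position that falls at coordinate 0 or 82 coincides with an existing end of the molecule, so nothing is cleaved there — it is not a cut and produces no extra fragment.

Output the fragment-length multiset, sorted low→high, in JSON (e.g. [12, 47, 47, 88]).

[7,8,9,9,10,11,12,16]

Site scan:
  LmaI ATTAGGT/7: at [20, 55] ⇒ [27, 62]
  XjeII (TCTTGGAG, off=3): no sites
  GruV (AACTTC, off=5): no sites
  AzqV TCATA/1: at [15, 35, 45] ⇒ [16, 36, 46]
  BxoVI AGGGATTT/6: at [1, 68] ⇒ [7, 74]

Pooled cuts: [7, 16, 27, 36, 46, 62, 74]

Fragment lengths:
  [0,7): 7 bp
  [7,16): 9 bp
  [16,27): 11 bp
  [27,36): 9 bp
  [36,46): 10 bp
  [46,62): 16 bp
  [62,74): 12 bp
  [74,82): 8 bp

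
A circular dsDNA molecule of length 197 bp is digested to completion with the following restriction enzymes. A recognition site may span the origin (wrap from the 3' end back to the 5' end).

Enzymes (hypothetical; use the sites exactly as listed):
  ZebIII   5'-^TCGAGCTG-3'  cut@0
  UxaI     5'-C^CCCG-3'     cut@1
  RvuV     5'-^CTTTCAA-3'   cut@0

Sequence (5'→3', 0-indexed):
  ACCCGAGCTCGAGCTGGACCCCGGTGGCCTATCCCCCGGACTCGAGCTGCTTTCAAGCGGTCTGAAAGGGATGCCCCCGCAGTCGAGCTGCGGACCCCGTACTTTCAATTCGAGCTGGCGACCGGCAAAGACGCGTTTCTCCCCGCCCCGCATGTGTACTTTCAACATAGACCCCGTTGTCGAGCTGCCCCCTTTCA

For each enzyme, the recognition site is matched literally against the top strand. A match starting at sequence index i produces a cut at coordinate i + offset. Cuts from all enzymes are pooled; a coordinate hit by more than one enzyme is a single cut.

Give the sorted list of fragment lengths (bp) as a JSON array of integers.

[5,6,7,7,7,8,8,11,12,12,13,14,14,15,26,32]

Scan for sites:
  ZebIII (TCGAGCTG, off=0): starts [8, 41, 82, 109, 179] → cuts [8, 41, 82, 109, 179]
  UxaI (CCCCG, off=1): starts [18, 33, 74, 94, 140, 145, 171] → cuts [19, 34, 75, 95, 141, 146, 172]
  RvuV (CTTTCAA, off=0): starts [49, 101, 158, 191] → cuts [49, 101, 158, 191]

Pooled cuts: [8, 19, 34, 41, 49, 75, 82, 95, 101, 109, 141, 146, 158, 172, 179, 191]

Fragment lengths:
  8→19: 11 bp
  19→34: 15 bp
  34→41: 7 bp
  41→49: 8 bp
  49→75: 26 bp
  75→82: 7 bp
  82→95: 13 bp
  95→101: 6 bp
  101→109: 8 bp
  109→141: 32 bp
  141→146: 5 bp
  146→158: 12 bp
  158→172: 14 bp
  172→179: 7 bp
  179→191: 12 bp
  191→8 (wrap): 197-191+8 = 14 bp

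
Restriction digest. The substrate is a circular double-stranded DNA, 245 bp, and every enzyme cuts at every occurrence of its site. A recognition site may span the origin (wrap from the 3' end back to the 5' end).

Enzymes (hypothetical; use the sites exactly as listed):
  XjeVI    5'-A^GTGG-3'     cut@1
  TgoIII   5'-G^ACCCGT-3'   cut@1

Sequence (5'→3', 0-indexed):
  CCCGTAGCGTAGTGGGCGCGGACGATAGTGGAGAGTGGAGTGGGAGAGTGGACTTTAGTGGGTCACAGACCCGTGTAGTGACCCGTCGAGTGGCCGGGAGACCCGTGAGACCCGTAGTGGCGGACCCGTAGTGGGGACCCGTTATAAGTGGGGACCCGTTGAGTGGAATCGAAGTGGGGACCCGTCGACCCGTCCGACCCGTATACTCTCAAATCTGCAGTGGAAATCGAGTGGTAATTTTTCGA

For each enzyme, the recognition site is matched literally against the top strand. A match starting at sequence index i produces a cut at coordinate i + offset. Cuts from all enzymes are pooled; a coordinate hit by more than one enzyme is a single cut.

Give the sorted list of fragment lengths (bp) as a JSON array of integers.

[5,6,6,6,7,7,7,7,8,8,9,9,9,9,10,11,11,11,11,11,12,12,14,16,23]

Scan for sites:
  XjeVI (AGTGG, off=1): starts [10, 26, 33, 38, 46, 56, 88, 115, 129, 146, 161, 172, 218, 229] → cuts [11, 27, 34, 39, 47, 57, 89, 116, 130, 147, 162, 173, 219, 230]
  TgoIII (GACCCGT, off=1): starts [67, 79, 99, 108, 122, 135, 152, 178, 186, 195, 243] → cuts [68, 80, 100, 109, 123, 136, 153, 179, 187, 196, 244]

All cut coordinates (distinct, sorted): [11, 27, 34, 39, 47, 57, 68, 80, 89, 100, 109, 116, 123, 130, 136, 147, 153, 162, 173, 179, 187, 196, 219, 230, 244]

Fragment lengths:
  11→27: 16 bp
  27→34: 7 bp
  34→39: 5 bp
  39→47: 8 bp
  47→57: 10 bp
  57→68: 11 bp
  68→80: 12 bp
  80→89: 9 bp
  89→100: 11 bp
  100→109: 9 bp
  109→116: 7 bp
  116→123: 7 bp
  123→130: 7 bp
  130→136: 6 bp
  136→147: 11 bp
  147→153: 6 bp
  153→162: 9 bp
  162→173: 11 bp
  173→179: 6 bp
  179→187: 8 bp
  187→196: 9 bp
  196→219: 23 bp
  219→230: 11 bp
  230→244: 14 bp
  244→11 (wrap): 245-244+11 = 12 bp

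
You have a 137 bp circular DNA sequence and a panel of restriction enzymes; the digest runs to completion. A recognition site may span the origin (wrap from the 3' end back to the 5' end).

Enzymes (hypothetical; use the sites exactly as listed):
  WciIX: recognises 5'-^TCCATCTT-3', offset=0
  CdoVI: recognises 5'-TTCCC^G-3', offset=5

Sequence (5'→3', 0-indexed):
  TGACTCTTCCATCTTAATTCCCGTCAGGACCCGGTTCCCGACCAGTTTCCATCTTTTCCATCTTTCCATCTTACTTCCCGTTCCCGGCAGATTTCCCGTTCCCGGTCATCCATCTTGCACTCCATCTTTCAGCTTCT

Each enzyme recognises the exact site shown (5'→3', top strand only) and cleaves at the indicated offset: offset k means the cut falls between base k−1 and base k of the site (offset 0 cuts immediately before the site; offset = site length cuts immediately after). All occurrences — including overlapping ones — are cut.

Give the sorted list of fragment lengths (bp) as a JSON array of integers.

[5,6,6,8,8,9,12,12,15,15,17,24]

Per-enzyme occurrences:
  WciIX TCCATCTT/0: at [7, 47, 56, 64, 108, 120] ⇒ [7, 47, 56, 64, 108, 120]
  CdoVI TTCCCG/5: at [17, 34, 74, 80, 92, 98] ⇒ [22, 39, 79, 85, 97, 103]

All cut coordinates (distinct, sorted): [7, 22, 39, 47, 56, 64, 79, 85, 97, 103, 108, 120]

Fragments:
  7→22: 15 bp
  22→39: 17 bp
  39→47: 8 bp
  47→56: 9 bp
  56→64: 8 bp
  64→79: 15 bp
  79→85: 6 bp
  85→97: 12 bp
  97→103: 6 bp
  103→108: 5 bp
  108→120: 12 bp
  120→7 (wrap): 137-120+7 = 24 bp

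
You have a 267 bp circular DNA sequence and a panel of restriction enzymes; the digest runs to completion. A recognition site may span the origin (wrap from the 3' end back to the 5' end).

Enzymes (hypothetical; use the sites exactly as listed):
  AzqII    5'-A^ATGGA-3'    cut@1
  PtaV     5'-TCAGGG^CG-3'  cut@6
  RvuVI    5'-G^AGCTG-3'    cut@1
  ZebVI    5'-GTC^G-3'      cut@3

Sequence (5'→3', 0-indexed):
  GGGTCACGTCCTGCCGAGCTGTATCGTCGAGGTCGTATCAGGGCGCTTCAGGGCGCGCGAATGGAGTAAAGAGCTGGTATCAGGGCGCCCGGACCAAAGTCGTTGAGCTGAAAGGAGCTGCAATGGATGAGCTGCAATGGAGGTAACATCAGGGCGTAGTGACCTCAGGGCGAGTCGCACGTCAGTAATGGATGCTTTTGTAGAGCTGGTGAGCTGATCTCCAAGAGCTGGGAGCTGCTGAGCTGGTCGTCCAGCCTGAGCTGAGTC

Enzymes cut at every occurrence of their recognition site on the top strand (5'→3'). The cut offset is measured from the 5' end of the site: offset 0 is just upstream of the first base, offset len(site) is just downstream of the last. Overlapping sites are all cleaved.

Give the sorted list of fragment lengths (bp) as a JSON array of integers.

Scan for sites:
  AzqII (AATGGA, off=1): starts [59, 121, 135, 186] → cuts [60, 122, 136, 187]
  PtaV (TCAGGGCG, off=6): starts [37, 47, 79, 148, 164] → cuts [43, 53, 85, 154, 170]
  RvuVI (GAGCTG, off=1): starts [15, 70, 104, 114, 128, 202, 210, 224, 231, 239, 257] → cuts [16, 71, 105, 115, 129, 203, 211, 225, 232, 240, 258]
  ZebVI (GTCG, off=3): starts [25, 31, 98, 173, 245, 264] → cuts [0, 28, 34, 101, 176, 248]

Pooled cuts: [0, 16, 28, 34, 43, 53, 60, 71, 85, 101, 105, 115, 122, 129, 136, 154, 170, 176, 187, 203, 211, 225, 232, 240, 248, 258]

Fragments:
  0→16: 16 bp
  16→28: 12 bp
  28→34: 6 bp
  34→43: 9 bp
  43→53: 10 bp
  53→60: 7 bp
  60→71: 11 bp
  71→85: 14 bp
  85→101: 16 bp
  101→105: 4 bp
  105→115: 10 bp
  115→122: 7 bp
  122→129: 7 bp
  129→136: 7 bp
  136→154: 18 bp
  154→170: 16 bp
  170→176: 6 bp
  176→187: 11 bp
  187→203: 16 bp
  203→211: 8 bp
  211→225: 14 bp
  225→232: 7 bp
  232→240: 8 bp
  240→248: 8 bp
  248→258: 10 bp
  258→0 (wrap): 267-258+0 = 9 bp

[4,6,6,7,7,7,7,7,8,8,8,9,9,10,10,10,11,11,12,14,14,16,16,16,16,18]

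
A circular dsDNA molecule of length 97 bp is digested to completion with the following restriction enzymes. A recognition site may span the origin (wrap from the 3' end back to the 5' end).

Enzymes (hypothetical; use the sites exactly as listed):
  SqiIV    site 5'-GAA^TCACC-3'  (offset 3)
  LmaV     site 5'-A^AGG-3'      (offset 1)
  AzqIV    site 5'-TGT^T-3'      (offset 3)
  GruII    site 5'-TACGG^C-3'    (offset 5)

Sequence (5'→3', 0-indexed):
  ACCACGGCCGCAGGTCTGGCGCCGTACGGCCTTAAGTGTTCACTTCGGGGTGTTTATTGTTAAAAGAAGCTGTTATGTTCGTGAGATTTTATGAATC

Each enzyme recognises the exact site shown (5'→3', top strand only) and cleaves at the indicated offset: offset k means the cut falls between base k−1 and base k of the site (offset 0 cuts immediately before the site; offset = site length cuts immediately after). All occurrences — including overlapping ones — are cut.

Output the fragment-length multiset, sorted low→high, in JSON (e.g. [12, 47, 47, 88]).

[5,7,10,13,14,17,31]

Scan for sites:
  SqiIV GAATCACC/3: at [92] ⇒ [95]
  LmaV (AAGG, off=1): no sites
  AzqIV TGTT/3: at [36, 50, 57, 70, 75] ⇒ [39, 53, 60, 73, 78]
  GruII TACGGC/5: at [24] ⇒ [29]

Pooled cuts: [29, 39, 53, 60, 73, 78, 95]

Fragment lengths:
  29→39: 10 bp
  39→53: 14 bp
  53→60: 7 bp
  60→73: 13 bp
  73→78: 5 bp
  78→95: 17 bp
  95→29 (wrap): 97-95+29 = 31 bp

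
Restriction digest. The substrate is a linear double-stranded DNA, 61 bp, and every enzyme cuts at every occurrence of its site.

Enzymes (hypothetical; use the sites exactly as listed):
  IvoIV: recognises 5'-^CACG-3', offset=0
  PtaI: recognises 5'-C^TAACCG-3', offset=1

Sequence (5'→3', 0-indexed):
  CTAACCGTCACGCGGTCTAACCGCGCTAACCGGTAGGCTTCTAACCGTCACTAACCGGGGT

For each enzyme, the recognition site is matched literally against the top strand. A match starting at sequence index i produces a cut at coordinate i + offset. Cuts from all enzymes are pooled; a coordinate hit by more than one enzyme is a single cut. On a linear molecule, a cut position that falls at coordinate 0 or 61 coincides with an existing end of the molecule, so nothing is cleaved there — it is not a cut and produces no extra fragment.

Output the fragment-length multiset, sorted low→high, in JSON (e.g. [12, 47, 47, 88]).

Per-enzyme occurrences:
  IvoIV (CACG, off=0): starts [8] → cuts [8]
  PtaI (CTAACCG, off=1): starts [0, 16, 25, 40, 50] → cuts [1, 17, 26, 41, 51]

Pooled cuts: [1, 8, 17, 26, 41, 51]

Fragment lengths:
  [0,1): 1 bp
  [1,8): 7 bp
  [8,17): 9 bp
  [17,26): 9 bp
  [26,41): 15 bp
  [41,51): 10 bp
  [51,61): 10 bp

[1,7,9,9,10,10,15]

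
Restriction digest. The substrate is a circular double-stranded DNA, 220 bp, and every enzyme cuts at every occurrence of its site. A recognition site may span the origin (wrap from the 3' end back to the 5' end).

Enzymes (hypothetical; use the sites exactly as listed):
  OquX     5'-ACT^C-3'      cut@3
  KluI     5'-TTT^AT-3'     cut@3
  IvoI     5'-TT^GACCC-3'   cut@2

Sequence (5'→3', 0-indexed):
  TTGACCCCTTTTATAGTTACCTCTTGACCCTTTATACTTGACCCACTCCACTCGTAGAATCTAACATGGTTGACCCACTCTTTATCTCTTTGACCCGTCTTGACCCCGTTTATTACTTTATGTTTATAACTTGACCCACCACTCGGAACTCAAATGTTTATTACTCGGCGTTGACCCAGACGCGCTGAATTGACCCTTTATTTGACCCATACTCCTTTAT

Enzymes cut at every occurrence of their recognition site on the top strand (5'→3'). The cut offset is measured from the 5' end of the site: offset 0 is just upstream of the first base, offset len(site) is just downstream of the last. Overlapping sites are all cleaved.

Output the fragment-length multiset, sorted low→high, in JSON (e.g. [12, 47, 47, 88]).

Site scan:
  OquX ACTC/3: at [44, 49, 76, 140, 147, 162, 210] ⇒ [47, 52, 79, 143, 150, 165, 213]
  KluI TTTAT/3: at [9, 30, 80, 108, 116, 122, 156, 196, 215] ⇒ [12, 33, 83, 111, 119, 125, 159, 199, 218]
  IvoI TTGACCC/2: at [0, 23, 37, 69, 89, 99, 130, 170, 189, 201] ⇒ [2, 25, 39, 71, 91, 101, 132, 172, 191, 203]

All cut coordinates (distinct, sorted): [2, 12, 25, 33, 39, 47, 52, 71, 79, 83, 91, 101, 111, 119, 125, 132, 143, 150, 159, 165, 172, 191, 199, 203, 213, 218]

Fragment lengths:
  2→12: 10 bp
  12→25: 13 bp
  25→33: 8 bp
  33→39: 6 bp
  39→47: 8 bp
  47→52: 5 bp
  52→71: 19 bp
  71→79: 8 bp
  79→83: 4 bp
  83→91: 8 bp
  91→101: 10 bp
  101→111: 10 bp
  111→119: 8 bp
  119→125: 6 bp
  125→132: 7 bp
  132→143: 11 bp
  143→150: 7 bp
  150→159: 9 bp
  159→165: 6 bp
  165→172: 7 bp
  172→191: 19 bp
  191→199: 8 bp
  199→203: 4 bp
  203→213: 10 bp
  213→218: 5 bp
  218→2 (wrap): 220-218+2 = 4 bp

[4,4,4,5,5,6,6,6,7,7,7,8,8,8,8,8,8,9,10,10,10,10,11,13,19,19]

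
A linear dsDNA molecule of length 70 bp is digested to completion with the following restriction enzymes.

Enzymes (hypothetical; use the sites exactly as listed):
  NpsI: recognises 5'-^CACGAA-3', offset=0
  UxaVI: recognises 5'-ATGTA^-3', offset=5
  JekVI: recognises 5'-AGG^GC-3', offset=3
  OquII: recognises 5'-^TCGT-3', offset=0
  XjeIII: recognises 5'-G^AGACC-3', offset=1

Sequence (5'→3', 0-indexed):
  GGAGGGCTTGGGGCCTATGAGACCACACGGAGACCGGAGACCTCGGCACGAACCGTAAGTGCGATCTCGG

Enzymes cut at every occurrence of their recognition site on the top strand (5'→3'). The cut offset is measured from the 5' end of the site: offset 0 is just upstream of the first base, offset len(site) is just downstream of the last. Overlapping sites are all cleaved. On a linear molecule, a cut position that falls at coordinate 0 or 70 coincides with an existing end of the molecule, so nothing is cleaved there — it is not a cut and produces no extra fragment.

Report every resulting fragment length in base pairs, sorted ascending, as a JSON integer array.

[5,7,9,11,14,24]

Scan for sites:
  NpsI (CACGAA, off=0): starts [46] → cuts [46]
  UxaVI (ATGTA, off=5): no sites
  JekVI (AGGGC, off=3): starts [2] → cuts [5]
  OquII (TCGT, off=0): no sites
  XjeIII (GAGACC, off=1): starts [18, 29, 36] → cuts [19, 30, 37]

All cut coordinates (distinct, sorted): [5, 19, 30, 37, 46]

Fragments:
  [0,5): 5 bp
  [5,19): 14 bp
  [19,30): 11 bp
  [30,37): 7 bp
  [37,46): 9 bp
  [46,70): 24 bp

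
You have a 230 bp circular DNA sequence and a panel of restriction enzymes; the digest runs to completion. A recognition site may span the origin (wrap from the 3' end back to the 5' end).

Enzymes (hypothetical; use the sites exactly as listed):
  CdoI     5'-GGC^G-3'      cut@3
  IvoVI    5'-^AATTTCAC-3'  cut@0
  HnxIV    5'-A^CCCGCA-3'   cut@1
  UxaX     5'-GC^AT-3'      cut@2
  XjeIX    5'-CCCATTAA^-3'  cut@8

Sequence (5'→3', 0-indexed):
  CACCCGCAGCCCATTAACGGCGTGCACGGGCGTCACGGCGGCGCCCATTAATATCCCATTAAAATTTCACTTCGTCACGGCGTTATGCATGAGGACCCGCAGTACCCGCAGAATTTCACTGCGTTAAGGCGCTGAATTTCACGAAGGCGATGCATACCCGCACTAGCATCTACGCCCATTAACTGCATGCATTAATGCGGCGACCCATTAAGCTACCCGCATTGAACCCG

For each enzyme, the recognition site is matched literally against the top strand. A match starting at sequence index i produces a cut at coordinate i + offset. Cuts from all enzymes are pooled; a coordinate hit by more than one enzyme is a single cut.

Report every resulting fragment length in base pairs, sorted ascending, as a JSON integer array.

Scan for sites:
  CdoI (GGCG, off=3): starts [18, 28, 36, 39, 78, 127, 145, 198] → cuts [21, 31, 39, 42, 81, 130, 148, 201]
  IvoVI (AATTTCAC, off=0): starts [62, 111, 134] → cuts [62, 111, 134]
  HnxIV (ACCCGCA, off=1): starts [1, 94, 103, 155, 214, 225] → cuts [2, 95, 104, 156, 215, 226]
  UxaX (GCAT, off=2): starts [86, 151, 165, 184, 188, 218] → cuts [88, 153, 167, 186, 190, 220]
  XjeIX (CCCATTAA, off=8): starts [9, 43, 54, 174, 203] → cuts [17, 51, 62, 182, 211]

All cut coordinates (distinct, sorted): [2, 17, 21, 31, 39, 42, 51, 62, 81, 88, 95, 104, 111, 130, 134, 148, 153, 156, 167, 182, 186, 190, 201, 211, 215, 220, 226]

Fragment lengths:
  2→17: 15 bp
  17→21: 4 bp
  21→31: 10 bp
  31→39: 8 bp
  39→42: 3 bp
  42→51: 9 bp
  51→62: 11 bp
  62→81: 19 bp
  81→88: 7 bp
  88→95: 7 bp
  95→104: 9 bp
  104→111: 7 bp
  111→130: 19 bp
  130→134: 4 bp
  134→148: 14 bp
  148→153: 5 bp
  153→156: 3 bp
  156→167: 11 bp
  167→182: 15 bp
  182→186: 4 bp
  186→190: 4 bp
  190→201: 11 bp
  201→211: 10 bp
  211→215: 4 bp
  215→220: 5 bp
  220→226: 6 bp
  226→2 (wrap): 230-226+2 = 6 bp

[3,3,4,4,4,4,4,5,5,6,6,7,7,7,8,9,9,10,10,11,11,11,14,15,15,19,19]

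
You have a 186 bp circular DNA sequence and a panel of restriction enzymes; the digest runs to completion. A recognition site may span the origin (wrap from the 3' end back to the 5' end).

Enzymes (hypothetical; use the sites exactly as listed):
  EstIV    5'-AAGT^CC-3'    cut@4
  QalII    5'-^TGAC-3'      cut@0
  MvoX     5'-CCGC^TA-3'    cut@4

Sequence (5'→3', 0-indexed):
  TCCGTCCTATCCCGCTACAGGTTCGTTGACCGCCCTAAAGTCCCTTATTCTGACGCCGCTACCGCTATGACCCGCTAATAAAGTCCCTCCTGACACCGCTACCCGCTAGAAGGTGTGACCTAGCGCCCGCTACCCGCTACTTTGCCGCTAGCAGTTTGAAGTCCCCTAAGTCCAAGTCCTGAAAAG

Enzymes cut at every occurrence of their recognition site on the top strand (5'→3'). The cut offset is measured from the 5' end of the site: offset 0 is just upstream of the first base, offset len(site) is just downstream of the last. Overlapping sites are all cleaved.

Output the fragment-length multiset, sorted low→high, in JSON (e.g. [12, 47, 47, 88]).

[2,6,6,6,7,7,8,9,9,9,9,9,9,10,11,11,14,14,15,15]

Scan for sites:
  EstIV AAGTCC/4: at [37, 80, 158, 167, 173, 183] ⇒ [1, 41, 84, 162, 171, 177]
  QalII TGAC/0: at [26, 50, 67, 90, 115] ⇒ [26, 50, 67, 90, 115]
  MvoX CCGCTA/4: at [11, 55, 61, 71, 95, 102, 126, 133, 144] ⇒ [15, 59, 65, 75, 99, 106, 130, 137, 148]

Pooled cuts: [1, 15, 26, 41, 50, 59, 65, 67, 75, 84, 90, 99, 106, 115, 130, 137, 148, 162, 171, 177]

Fragment lengths:
  1→15: 14 bp
  15→26: 11 bp
  26→41: 15 bp
  41→50: 9 bp
  50→59: 9 bp
  59→65: 6 bp
  65→67: 2 bp
  67→75: 8 bp
  75→84: 9 bp
  84→90: 6 bp
  90→99: 9 bp
  99→106: 7 bp
  106→115: 9 bp
  115→130: 15 bp
  130→137: 7 bp
  137→148: 11 bp
  148→162: 14 bp
  162→171: 9 bp
  171→177: 6 bp
  177→1 (wrap): 186-177+1 = 10 bp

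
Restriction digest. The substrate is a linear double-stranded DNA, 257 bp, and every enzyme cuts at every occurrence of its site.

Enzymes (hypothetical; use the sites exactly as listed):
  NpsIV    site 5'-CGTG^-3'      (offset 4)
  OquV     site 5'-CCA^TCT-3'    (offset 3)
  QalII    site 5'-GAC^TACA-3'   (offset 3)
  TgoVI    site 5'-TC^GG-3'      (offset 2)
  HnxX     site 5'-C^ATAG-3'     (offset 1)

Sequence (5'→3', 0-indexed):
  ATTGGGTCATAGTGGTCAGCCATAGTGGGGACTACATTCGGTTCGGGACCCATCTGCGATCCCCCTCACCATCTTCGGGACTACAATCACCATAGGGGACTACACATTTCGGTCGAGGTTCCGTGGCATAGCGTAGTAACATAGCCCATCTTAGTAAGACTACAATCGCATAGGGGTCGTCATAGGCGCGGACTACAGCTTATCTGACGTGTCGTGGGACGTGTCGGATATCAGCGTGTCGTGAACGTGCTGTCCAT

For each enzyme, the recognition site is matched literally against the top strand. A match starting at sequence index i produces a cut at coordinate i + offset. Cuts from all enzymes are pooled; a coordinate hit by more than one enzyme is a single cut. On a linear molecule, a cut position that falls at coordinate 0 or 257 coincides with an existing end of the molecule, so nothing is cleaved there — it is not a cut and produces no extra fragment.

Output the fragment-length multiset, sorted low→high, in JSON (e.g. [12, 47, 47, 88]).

Site scan:
  NpsIV (CGTG, off=4): starts [121, 207, 212, 219, 234, 239, 245] → cuts [125, 211, 216, 223, 238, 243, 249]
  OquV (CCATCT, off=3): starts [49, 68, 145] → cuts [52, 71, 148]
  QalII (GACTACA, off=3): starts [29, 78, 97, 157, 190] → cuts [32, 81, 100, 160, 193]
  TgoVI (TCGG, off=2): starts [37, 42, 74, 108, 223] → cuts [39, 44, 76, 110, 225]
  HnxX (CATAG, off=1): starts [7, 20, 90, 126, 139, 168, 180] → cuts [8, 21, 91, 127, 140, 169, 181]

All cut coordinates (distinct, sorted): [8, 21, 32, 39, 44, 52, 71, 76, 81, 91, 100, 110, 125, 127, 140, 148, 160, 169, 181, 193, 211, 216, 223, 225, 238, 243, 249]

Fragment lengths:
  [0,8): 8 bp
  [8,21): 13 bp
  [21,32): 11 bp
  [32,39): 7 bp
  [39,44): 5 bp
  [44,52): 8 bp
  [52,71): 19 bp
  [71,76): 5 bp
  [76,81): 5 bp
  [81,91): 10 bp
  [91,100): 9 bp
  [100,110): 10 bp
  [110,125): 15 bp
  [125,127): 2 bp
  [127,140): 13 bp
  [140,148): 8 bp
  [148,160): 12 bp
  [160,169): 9 bp
  [169,181): 12 bp
  [181,193): 12 bp
  [193,211): 18 bp
  [211,216): 5 bp
  [216,223): 7 bp
  [223,225): 2 bp
  [225,238): 13 bp
  [238,243): 5 bp
  [243,249): 6 bp
  [249,257): 8 bp

[2,2,5,5,5,5,5,6,7,7,8,8,8,8,9,9,10,10,11,12,12,12,13,13,13,15,18,19]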